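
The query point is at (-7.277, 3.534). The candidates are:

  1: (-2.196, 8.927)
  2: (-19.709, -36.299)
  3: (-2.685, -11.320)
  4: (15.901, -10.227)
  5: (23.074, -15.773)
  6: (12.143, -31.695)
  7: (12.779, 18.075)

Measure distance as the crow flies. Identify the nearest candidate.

1

Distances from (-7.277, 3.534):
1: √((5.081)² + (5.393)²) = √(25.81656 + 29.08445) = 7.410
2: √((-12.432)² + (-39.833)²) = √(154.55462 + 1586.66789) = 41.728
3: √((4.592)² + (-14.854)²) = √(21.08646 + 220.64132) = 15.548
4: √((23.178)² + (-13.761)²) = √(537.21968 + 189.36512) = 26.955
5: √((30.351)² + (-19.307)²) = √(921.18320 + 372.76025) = 35.971
6: √((19.420)² + (-35.229)²) = √(377.13640 + 1241.08244) = 40.227
7: √((20.056)² + (14.541)²) = √(402.24314 + 211.44068) = 24.773
Minimum: 1 at 7.410.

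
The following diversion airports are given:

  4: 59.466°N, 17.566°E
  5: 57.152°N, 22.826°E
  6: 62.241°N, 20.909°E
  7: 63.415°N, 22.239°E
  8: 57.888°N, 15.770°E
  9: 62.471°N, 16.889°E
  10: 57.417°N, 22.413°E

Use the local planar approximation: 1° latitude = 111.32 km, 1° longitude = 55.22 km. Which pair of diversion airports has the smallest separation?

Pairwise distances:
4–5: 388.227 km
4–6: 359.867 km
4–7: 509.742 km
4–8: 201.726 km
4–9: 336.599 km
4–10: 351.660 km
5–6: 576.313 km
5–7: 697.950 km
5–8: 398.153 km
5–9: 676.813 km
5–10: 37.287 km
6–7: 149.912 km
6–8: 561.554 km
6–9: 223.456 km
6–10: 543.392 km
7–8: 711.447 km
7–9: 313.561 km
7–10: 667.766 km
8–9: 513.908 km
8–10: 370.555 km
9–10: 639.983 km
Closest pair: 5–10 at 37.287 km.

5 and 10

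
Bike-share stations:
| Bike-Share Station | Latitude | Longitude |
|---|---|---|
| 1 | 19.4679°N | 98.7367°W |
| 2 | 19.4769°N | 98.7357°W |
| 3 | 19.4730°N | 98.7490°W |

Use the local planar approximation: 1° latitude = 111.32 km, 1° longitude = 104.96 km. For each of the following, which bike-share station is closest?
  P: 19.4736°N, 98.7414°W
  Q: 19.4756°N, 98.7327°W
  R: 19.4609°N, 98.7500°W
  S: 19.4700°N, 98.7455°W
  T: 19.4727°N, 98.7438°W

P→2; Q→2; R→3; S→3; T→3

P at 19.4736°N, 98.7414°W:
  1: √((-0.0057·111.32)² + (0.0047·104.96)²) = √(0.402621 + 0.243357) = 0.8037 km
  2: √((0.0033·111.32)² + (0.0057·104.96)²) = √(0.134950 + 0.357929) = 0.7021 km
  3: √((-0.0006·111.32)² + (-0.0076·104.96)²) = √(0.004461 + 0.636319) = 0.8005 km
  → nearest: 2 (0.7021 km)
Q at 19.4756°N, 98.7327°W:
  1: √((-0.0077·111.32)² + (-0.0040·104.96)²) = √(0.734730 + 0.176266) = 0.9545 km
  2: √((0.0013·111.32)² + (-0.0030·104.96)²) = √(0.020943 + 0.099149) = 0.3465 km
  3: √((-0.0026·111.32)² + (-0.0163·104.96)²) = √(0.083771 + 2.927001) = 1.7352 km
  → nearest: 2 (0.3465 km)
R at 19.4609°N, 98.7500°W:
  1: √((0.0070·111.32)² + (0.0133·104.96)²) = √(0.607215 + 1.948727) = 1.5987 km
  2: √((0.0160·111.32)² + (0.0143·104.96)²) = √(3.172388 + 2.252785) = 2.3292 km
  3: √((0.0121·111.32)² + (0.0010·104.96)²) = √(1.814334 + 0.011017) = 1.3511 km
  → nearest: 3 (1.3511 km)
S at 19.4700°N, 98.7455°W:
  1: √((-0.0021·111.32)² + (0.0088·104.96)²) = √(0.054649 + 0.853126) = 0.9528 km
  2: √((0.0069·111.32)² + (0.0098·104.96)²) = √(0.589990 + 1.058034) = 1.2838 km
  3: √((0.0030·111.32)² + (-0.0035·104.96)²) = √(0.111529 + 0.134953) = 0.4965 km
  → nearest: 3 (0.4965 km)
T at 19.4727°N, 98.7438°W:
  1: √((-0.0048·111.32)² + (0.0071·104.96)²) = √(0.285515 + 0.555347) = 0.9170 km
  2: √((0.0042·111.32)² + (0.0081·104.96)²) = √(0.218597 + 0.722799) = 0.9703 km
  3: √((0.0003·111.32)² + (-0.0052·104.96)²) = √(0.001115 + 0.297889) = 0.5468 km
  → nearest: 3 (0.5468 km)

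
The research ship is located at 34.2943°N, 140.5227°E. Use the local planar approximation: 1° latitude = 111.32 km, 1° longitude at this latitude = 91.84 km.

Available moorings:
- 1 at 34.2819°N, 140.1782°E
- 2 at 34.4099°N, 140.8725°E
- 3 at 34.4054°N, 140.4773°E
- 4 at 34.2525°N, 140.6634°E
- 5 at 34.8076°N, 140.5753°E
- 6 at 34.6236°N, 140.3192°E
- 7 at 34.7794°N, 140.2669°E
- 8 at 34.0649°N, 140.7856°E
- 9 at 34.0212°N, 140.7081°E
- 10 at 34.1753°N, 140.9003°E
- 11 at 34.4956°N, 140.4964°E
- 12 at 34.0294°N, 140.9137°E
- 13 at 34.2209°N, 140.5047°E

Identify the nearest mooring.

Distances from 34.2943°N, 140.5227°E:
1: √((-0.0124·111.32)² + (-0.3445·91.84)²) = √(1.905416 + 1001.018728) = 31.6690 km
2: √((0.1156·111.32)² + (0.3498·91.84)²) = √(165.600660 + 1032.056231) = 34.6072 km
3: √((0.1111·111.32)² + (-0.0454·91.84)²) = √(152.958816 + 17.385030) = 13.0516 km
4: √((-0.0418·111.32)² + (0.1407·91.84)²) = √(21.652047 + 166.975189) = 13.7342 km
5: √((0.5133·111.32)² + (0.0526·91.84)²) = √(3265.043140 + 23.336474) = 57.3444 km
6: √((0.3293·111.32)² + (-0.2035·91.84)²) = √(1343.785210 + 349.295168) = 41.1471 km
7: √((0.4851·111.32)² + (-0.2558·91.84)²) = √(2916.143858 + 551.905638) = 58.8901 km
8: √((-0.2294·111.32)² + (0.2629·91.84)²) = √(652.128563 + 582.968277) = 35.1439 km
9: √((-0.2731·111.32)² + (0.1854·91.84)²) = √(924.250716 + 289.923360) = 34.8450 km
10: √((-0.1190·111.32)² + (0.3776·91.84)²) = √(175.485129 + 1202.618060) = 37.1228 km
11: √((0.2013·111.32)² + (-0.0263·91.84)²) = √(502.150553 + 5.834119) = 22.5385 km
12: √((-0.2649·111.32)² + (0.3910·91.84)²) = √(869.581540 + 1289.487881) = 46.4658 km
13: √((-0.0734·111.32)² + (-0.0180·91.84)²) = √(66.763411 + 2.732806) = 8.3364 km
Minimum: 13 at 8.3364 km.

13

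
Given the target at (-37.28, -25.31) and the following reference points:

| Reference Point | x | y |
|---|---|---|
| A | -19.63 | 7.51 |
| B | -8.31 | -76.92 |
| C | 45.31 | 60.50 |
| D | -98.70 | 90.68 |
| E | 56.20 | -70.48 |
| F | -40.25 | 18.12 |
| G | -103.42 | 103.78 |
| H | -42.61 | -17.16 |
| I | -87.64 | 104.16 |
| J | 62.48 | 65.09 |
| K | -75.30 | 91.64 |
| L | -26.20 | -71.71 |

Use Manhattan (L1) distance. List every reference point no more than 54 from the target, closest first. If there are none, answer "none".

H, F, A

Distances from (-37.28, -25.31):
A: |17.65| + |32.82| = 17.65 + 32.82 = 50.47
B: |28.97| + |-51.61| = 28.97 + 51.61 = 80.58
C: |82.59| + |85.81| = 82.59 + 85.81 = 168.40
D: |-61.42| + |115.99| = 61.42 + 115.99 = 177.41
E: |93.48| + |-45.17| = 93.48 + 45.17 = 138.65
F: |-2.97| + |43.43| = 2.97 + 43.43 = 46.40
G: |-66.14| + |129.09| = 66.14 + 129.09 = 195.23
H: |-5.33| + |8.15| = 5.33 + 8.15 = 13.48
I: |-50.36| + |129.47| = 50.36 + 129.47 = 179.83
J: |99.76| + |90.40| = 99.76 + 90.40 = 190.16
K: |-38.02| + |116.95| = 38.02 + 116.95 = 154.97
L: |11.08| + |-46.40| = 11.08 + 46.40 = 57.48
Threshold 54: H (13.48), F (46.40), A (50.47) are within range.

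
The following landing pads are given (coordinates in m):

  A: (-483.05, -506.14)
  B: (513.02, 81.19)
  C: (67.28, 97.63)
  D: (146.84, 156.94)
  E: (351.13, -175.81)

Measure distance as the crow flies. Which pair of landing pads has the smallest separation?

Pairwise distances:
C–D: 99.23 m
B–E: 303.74 m
B–D: 373.93 m
D–E: 390.46 m
C–E: 394.13 m
B–C: 446.04 m
A–C: 816.95 m
A–E: 897.20 m
A–D: 914.57 m
A–B: 1156.34 m
Closest pair: C–D at 99.23 m.

C and D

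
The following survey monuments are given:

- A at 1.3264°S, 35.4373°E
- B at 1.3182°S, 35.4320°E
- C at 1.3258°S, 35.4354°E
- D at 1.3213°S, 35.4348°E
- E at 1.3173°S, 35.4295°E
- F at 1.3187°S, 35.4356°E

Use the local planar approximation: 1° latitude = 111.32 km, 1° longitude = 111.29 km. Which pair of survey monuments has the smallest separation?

A and C

Pairwise distances:
A–C: 0.2217 km
B–E: 0.2957 km
D–F: 0.3028 km
B–F: 0.4045 km
B–D: 0.4650 km
C–D: 0.5054 km
A–D: 0.6322 km
E–F: 0.6965 km
D–E: 0.7390 km
C–F: 0.7907 km
A–F: 0.8778 km
B–C: 0.9268 km
A–B: 1.0868 km
C–E: 1.1517 km
A–E: 1.3341 km
Closest pair: A–C at 0.2217 km.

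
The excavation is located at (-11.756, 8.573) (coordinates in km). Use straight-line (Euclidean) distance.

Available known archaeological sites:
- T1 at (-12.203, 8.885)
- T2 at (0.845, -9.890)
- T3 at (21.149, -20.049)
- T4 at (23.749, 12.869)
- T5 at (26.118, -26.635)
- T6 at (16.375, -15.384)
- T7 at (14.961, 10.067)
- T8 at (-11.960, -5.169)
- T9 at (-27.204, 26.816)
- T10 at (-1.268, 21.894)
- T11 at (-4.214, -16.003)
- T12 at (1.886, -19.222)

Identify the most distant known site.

T5

Distances from (-11.756, 8.573):
T1: √((-0.447)² + (0.312)²) = √(0.19981 + 0.09734) = 0.545 km
T2: √((12.601)² + (-18.463)²) = √(158.78520 + 340.88237) = 22.353 km
T3: √((32.905)² + (-28.622)²) = √(1082.73903 + 819.21888) = 43.611 km
T4: √((35.505)² + (4.296)²) = √(1260.60502 + 18.45562) = 35.764 km
T5: √((37.874)² + (-35.208)²) = √(1434.43988 + 1239.60326) = 51.711 km
T6: √((28.131)² + (-23.957)²) = √(791.35316 + 573.93785) = 36.950 km
T7: √((26.717)² + (1.494)²) = √(713.79809 + 2.23204) = 26.759 km
T8: √((-0.204)² + (-13.742)²) = √(0.04162 + 188.84256) = 13.744 km
T9: √((-15.448)² + (18.243)²) = √(238.64070 + 332.80705) = 23.905 km
T10: √((10.488)² + (13.321)²) = √(109.99814 + 177.44904) = 16.954 km
T11: √((7.542)² + (-24.576)²) = √(56.88176 + 603.97978) = 25.707 km
T12: √((13.642)² + (-27.795)²) = √(186.10416 + 772.56203) = 30.962 km
Maximum: T5 at 51.711 km.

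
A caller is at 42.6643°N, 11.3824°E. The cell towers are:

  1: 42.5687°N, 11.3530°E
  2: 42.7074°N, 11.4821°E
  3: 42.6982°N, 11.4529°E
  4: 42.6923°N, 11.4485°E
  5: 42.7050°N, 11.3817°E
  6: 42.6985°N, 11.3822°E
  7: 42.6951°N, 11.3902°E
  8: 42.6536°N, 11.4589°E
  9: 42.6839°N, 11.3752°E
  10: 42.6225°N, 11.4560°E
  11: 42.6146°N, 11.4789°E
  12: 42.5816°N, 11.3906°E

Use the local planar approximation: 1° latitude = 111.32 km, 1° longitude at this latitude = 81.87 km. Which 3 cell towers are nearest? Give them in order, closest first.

9, 7, 6

Distances from 42.6643°N, 11.3824°E:
1: 10.9110 km
2: 9.4681 km
3: 6.8960 km
4: 6.2451 km
5: 4.5311 km
6: 3.8072 km
7: 3.4876 km
8: 6.3753 km
9: 2.2601 km
10: 7.6132 km
11: 9.6450 km
12: 9.2306 km
Sorted: 9 (2.2601 km) < 7 (3.4876 km) < 6 (3.8072 km) < 5 (4.5311 km) < 4 (6.2451 km) < …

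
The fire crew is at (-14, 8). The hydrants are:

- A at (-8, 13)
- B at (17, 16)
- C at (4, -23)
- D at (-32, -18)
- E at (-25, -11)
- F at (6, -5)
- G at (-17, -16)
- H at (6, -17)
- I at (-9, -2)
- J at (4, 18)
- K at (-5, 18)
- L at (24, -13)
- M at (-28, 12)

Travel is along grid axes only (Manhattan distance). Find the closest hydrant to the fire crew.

Distances from (-14, 8):
A: |6| + |5| = 6 + 5 = 11
B: |31| + |8| = 31 + 8 = 39
C: |18| + |-31| = 18 + 31 = 49
D: |-18| + |-26| = 18 + 26 = 44
E: |-11| + |-19| = 11 + 19 = 30
F: |20| + |-13| = 20 + 13 = 33
G: |-3| + |-24| = 3 + 24 = 27
H: |20| + |-25| = 20 + 25 = 45
I: |5| + |-10| = 5 + 10 = 15
J: |18| + |10| = 18 + 10 = 28
K: |9| + |10| = 9 + 10 = 19
L: |38| + |-21| = 38 + 21 = 59
M: |-14| + |4| = 14 + 4 = 18
Minimum: A at 11.

A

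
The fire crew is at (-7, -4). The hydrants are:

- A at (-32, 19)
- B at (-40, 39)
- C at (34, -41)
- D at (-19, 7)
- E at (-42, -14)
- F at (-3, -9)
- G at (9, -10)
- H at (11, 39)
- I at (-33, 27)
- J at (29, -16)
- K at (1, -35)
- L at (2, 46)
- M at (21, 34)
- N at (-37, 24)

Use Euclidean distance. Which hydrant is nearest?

F

Distances from (-7, -4):
A: 34.0
B: 54.2
C: 55.2
D: 16.3
E: 36.4
F: 6.4
G: 17.1
H: 46.6
I: 40.5
J: 37.9
K: 32.0
L: 50.8
M: 47.2
N: 41.0
Minimum: F at 6.4.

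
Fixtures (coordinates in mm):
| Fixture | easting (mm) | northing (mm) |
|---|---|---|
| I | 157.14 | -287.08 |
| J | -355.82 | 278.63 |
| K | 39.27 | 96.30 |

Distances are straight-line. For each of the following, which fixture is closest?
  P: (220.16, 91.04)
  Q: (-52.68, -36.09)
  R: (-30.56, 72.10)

P→K; Q→K; R→K

P at (220.16, 91.04):
  I: √((-63.02)² + (-378.12)²) = √(3971.5204 + 142974.7344) = 383.34 mm
  J: √((-575.98)² + (187.59)²) = √(331752.9604 + 35190.0081) = 605.76 mm
  K: √((-180.89)² + (5.26)²) = √(32721.1921 + 27.6676) = 180.97 mm
  → nearest: K (180.97 mm)
Q at (-52.68, -36.09):
  I: √((209.82)² + (-250.99)²) = √(44024.4324 + 62995.9801) = 327.14 mm
  J: √((-303.14)² + (314.72)²) = √(91893.8596 + 99048.6784) = 436.97 mm
  K: √((91.95)² + (132.39)²) = √(8454.8025 + 17527.1121) = 161.19 mm
  → nearest: K (161.19 mm)
R at (-30.56, 72.10):
  I: √((187.70)² + (-359.18)²) = √(35231.2900 + 129010.2724) = 405.27 mm
  J: √((-325.26)² + (206.53)²) = √(105794.0676 + 42654.6409) = 385.29 mm
  K: √((69.83)² + (24.20)²) = √(4876.2289 + 585.6400) = 73.90 mm
  → nearest: K (73.90 mm)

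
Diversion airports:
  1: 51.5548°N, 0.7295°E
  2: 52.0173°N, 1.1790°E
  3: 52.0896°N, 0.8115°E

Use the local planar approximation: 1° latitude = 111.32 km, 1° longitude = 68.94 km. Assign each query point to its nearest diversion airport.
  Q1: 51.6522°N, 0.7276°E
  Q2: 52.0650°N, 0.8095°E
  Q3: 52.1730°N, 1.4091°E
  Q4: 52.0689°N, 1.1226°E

Q1→1; Q2→3; Q3→2; Q4→2

Q1 at 51.6522°N, 0.7276°E:
  1: 10.8434 km
  2: 51.1886 km
  3: 49.0337 km
  → nearest: 1 (10.8434 km)
Q2 at 52.0650°N, 0.8095°E:
  1: 57.0626 km
  2: 26.0209 km
  3: 2.7419 km
  → nearest: 3 (2.7419 km)
Q3 at 52.1730°N, 1.4091°E:
  1: 83.2526 km
  2: 23.4958 km
  3: 42.2317 km
  → nearest: 2 (23.4958 km)
Q4 at 52.0689°N, 1.1226°E:
  1: 63.3218 km
  2: 6.9364 km
  3: 21.5707 km
  → nearest: 2 (6.9364 km)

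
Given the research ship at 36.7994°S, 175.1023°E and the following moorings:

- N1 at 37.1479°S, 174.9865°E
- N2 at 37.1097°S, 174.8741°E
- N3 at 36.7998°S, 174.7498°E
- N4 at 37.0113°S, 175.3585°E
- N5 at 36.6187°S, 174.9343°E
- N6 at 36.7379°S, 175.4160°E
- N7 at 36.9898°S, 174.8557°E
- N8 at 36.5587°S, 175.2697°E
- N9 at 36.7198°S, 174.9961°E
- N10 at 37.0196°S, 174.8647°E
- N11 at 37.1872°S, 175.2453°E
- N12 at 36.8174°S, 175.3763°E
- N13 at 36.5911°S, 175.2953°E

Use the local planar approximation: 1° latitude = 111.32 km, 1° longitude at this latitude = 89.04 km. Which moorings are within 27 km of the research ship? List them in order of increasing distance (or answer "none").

Distances from 36.7994°S, 175.1023°E:
N1: 40.1418 km
N2: 40.0756 km
N3: 31.3866 km
N4: 32.8149 km
N5: 25.0679 km
N6: 28.7586 km
N7: 30.5182 km
N8: 30.6615 km
N9: 12.9590 km
N10: 32.3797 km
N11: 45.0085 km
N12: 24.4791 km
N13: 28.8617 km
Threshold 27 km: N9 (12.9590 km), N12 (24.4791 km), N5 (25.0679 km) are within range.

N9, N12, N5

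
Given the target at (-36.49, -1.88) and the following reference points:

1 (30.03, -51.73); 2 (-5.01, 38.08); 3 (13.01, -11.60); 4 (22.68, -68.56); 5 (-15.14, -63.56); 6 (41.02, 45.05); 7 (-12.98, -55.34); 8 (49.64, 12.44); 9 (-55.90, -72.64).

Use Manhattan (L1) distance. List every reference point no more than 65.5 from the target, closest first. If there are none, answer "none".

Distances from (-36.49, -1.88):
1: |66.52| + |-49.85| = 66.52 + 49.85 = 116.37
2: |31.48| + |39.96| = 31.48 + 39.96 = 71.44
3: |49.50| + |-9.72| = 49.50 + 9.72 = 59.22
4: |59.17| + |-66.68| = 59.17 + 66.68 = 125.85
5: |21.35| + |-61.68| = 21.35 + 61.68 = 83.03
6: |77.51| + |46.93| = 77.51 + 46.93 = 124.44
7: |23.51| + |-53.46| = 23.51 + 53.46 = 76.97
8: |86.13| + |14.32| = 86.13 + 14.32 = 100.45
9: |-19.41| + |-70.76| = 19.41 + 70.76 = 90.17
Threshold 65.5: 3 (59.22) is within range.

3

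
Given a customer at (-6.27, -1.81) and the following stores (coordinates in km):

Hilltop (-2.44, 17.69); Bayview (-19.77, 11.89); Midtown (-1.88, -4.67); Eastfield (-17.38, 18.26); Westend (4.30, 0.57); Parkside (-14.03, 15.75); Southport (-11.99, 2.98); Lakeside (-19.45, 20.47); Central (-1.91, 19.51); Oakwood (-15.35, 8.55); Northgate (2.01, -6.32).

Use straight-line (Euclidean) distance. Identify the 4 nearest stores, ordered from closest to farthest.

Distances from (-6.27, -1.81):
Hilltop: 19.87 km
Bayview: 19.23 km
Midtown: 5.24 km
Eastfield: 22.94 km
Westend: 10.83 km
Parkside: 19.20 km
Southport: 7.46 km
Lakeside: 25.89 km
Central: 21.76 km
Oakwood: 13.78 km
Northgate: 9.43 km
Sorted: Midtown (5.24 km) < Southport (7.46 km) < Northgate (9.43 km) < Westend (10.83 km) < Oakwood (13.78 km) < Parkside (19.20 km) < …

Midtown, Southport, Northgate, Westend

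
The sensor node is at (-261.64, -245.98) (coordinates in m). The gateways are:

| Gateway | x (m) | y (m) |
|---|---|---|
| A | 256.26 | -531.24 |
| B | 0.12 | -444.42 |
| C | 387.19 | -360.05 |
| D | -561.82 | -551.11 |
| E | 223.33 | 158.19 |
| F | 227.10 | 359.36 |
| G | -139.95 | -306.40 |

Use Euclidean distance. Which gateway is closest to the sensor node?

G

Distances from (-261.64, -245.98):
A: 591.26 m
B: 328.48 m
C: 658.78 m
D: 428.03 m
E: 631.31 m
F: 778.01 m
G: 135.86 m
Minimum: G at 135.86 m.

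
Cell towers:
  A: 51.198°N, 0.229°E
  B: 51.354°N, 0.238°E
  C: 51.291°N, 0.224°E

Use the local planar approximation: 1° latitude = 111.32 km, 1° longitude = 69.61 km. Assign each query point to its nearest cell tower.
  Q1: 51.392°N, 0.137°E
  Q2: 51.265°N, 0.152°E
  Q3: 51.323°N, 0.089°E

Q1→B; Q2→C; Q3→C

Q1 at 51.392°N, 0.137°E:
  A: 22.526 km
  B: 8.205 km
  C: 12.771 km
  → nearest: B (8.205 km)
Q2 at 51.265°N, 0.152°E:
  A: 9.185 km
  B: 11.576 km
  C: 5.788 km
  → nearest: C (5.788 km)
Q3 at 51.323°N, 0.089°E:
  A: 16.988 km
  B: 10.931 km
  C: 10.050 km
  → nearest: C (10.050 km)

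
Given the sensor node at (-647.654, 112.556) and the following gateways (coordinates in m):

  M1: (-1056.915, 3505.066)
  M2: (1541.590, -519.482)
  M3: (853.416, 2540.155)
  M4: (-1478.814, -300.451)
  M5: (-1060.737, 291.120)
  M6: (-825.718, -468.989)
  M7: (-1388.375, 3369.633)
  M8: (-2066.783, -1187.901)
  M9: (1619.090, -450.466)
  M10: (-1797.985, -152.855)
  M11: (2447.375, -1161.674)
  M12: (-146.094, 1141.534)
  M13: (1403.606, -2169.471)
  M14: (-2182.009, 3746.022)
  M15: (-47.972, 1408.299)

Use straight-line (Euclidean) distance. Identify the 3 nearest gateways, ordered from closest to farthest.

M5, M6, M4

Distances from (-647.654, 112.556):
M1: √((-409.261)² + (3392.510)²) = √(167494.56612 + 11509124.10010) = 3417.107 m
M2: √((2189.244)² + (-632.038)²) = √(4792789.29154 + 399472.03344) = 2278.653 m
M3: √((1501.070)² + (2427.599)²) = √(2253211.14490 + 5893236.90480) = 2854.198 m
M4: √((-831.160)² + (-413.007)²) = √(690826.94560 + 170574.78205) = 928.117 m
M5: √((-413.083)² + (178.564)²) = √(170637.56489 + 31885.10210) = 450.025 m
M6: √((-178.064)² + (-581.545)²) = √(31706.78810 + 338194.58702) = 608.195 m
M7: √((-740.721)² + (3257.077)²) = √(548667.59984 + 10608550.58393) = 3340.242 m
M8: √((-1419.129)² + (-1300.457)²) = √(2013927.11864 + 1691188.40885) = 1924.868 m
M9: √((2266.744)² + (-563.022)²) = √(5138128.36154 + 316993.77248) = 2335.620 m
M10: √((-1150.331)² + (-265.411)²) = √(1323261.40956 + 70442.99892) = 1180.553 m
M11: √((3095.029)² + (-1274.230)²) = √(9579204.51084 + 1623662.09290) = 3347.068 m
M12: √((501.560)² + (1028.978)²) = √(251562.43360 + 1058795.72448) = 1144.709 m
M13: √((2051.260)² + (-2282.027)²) = √(4207667.58760 + 5207647.22873) = 3068.438 m
M14: √((-1534.355)² + (3633.466)²) = √(2354245.26603 + 13202075.17316) = 3944.150 m
M15: √((599.682)² + (1295.743)²) = √(359618.50112 + 1678949.92205) = 1427.784 m
Sorted: M5 (450.025 m) < M6 (608.195 m) < M4 (928.117 m) < M12 (1144.709 m) < M10 (1180.553 m) < …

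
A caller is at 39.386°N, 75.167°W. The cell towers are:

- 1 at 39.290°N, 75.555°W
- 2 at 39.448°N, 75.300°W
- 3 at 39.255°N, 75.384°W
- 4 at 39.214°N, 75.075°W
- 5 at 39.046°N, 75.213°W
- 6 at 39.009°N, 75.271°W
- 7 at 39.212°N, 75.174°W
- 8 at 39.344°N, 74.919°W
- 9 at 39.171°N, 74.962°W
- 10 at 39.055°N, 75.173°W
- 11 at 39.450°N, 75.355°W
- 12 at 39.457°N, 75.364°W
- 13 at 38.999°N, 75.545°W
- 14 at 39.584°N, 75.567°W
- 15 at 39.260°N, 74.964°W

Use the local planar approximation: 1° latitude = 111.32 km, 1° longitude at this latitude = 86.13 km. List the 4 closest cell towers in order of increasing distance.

2, 11, 12, 7

Distances from 39.386°N, 75.167°W:
1: √((-0.096·111.32)² + (-0.388·86.13)²) = √(114.20598 + 1116.79213) = 35.086 km
2: √((0.062·111.32)² + (-0.133·86.13)²) = √(47.63540 + 131.22367) = 13.374 km
3: √((-0.131·111.32)² + (-0.217·86.13)²) = √(212.66156 + 349.32395) = 23.706 km
4: √((-0.172·111.32)² + (0.092·86.13)²) = √(366.60914 + 62.78914) = 20.722 km
5: √((-0.340·111.32)² + (-0.046·86.13)²) = √(1432.53166 + 15.69729) = 38.056 km
6: √((-0.377·111.32)² + (-0.104·86.13)²) = √(1761.28281 + 80.23716) = 42.913 km
7: √((-0.174·111.32)² + (-0.007·86.13)²) = √(375.18450 + 0.36350) = 19.379 km
8: √((-0.042·111.32)² + (0.248·86.13)²) = √(21.85974 + 456.25985) = 21.866 km
9: √((-0.215·111.32)² + (0.205·86.13)²) = √(572.82678 + 311.75729) = 29.742 km
10: √((-0.331·111.32)² + (-0.006·86.13)²) = √(1357.69551 + 0.26706) = 36.851 km
11: √((0.064·111.32)² + (-0.188·86.13)²) = √(50.75822 + 262.19511) = 17.690 km
12: √((0.071·111.32)² + (-0.197·86.13)²) = √(62.46879 + 287.89979) = 18.718 km
13: √((-0.387·111.32)² + (-0.378·86.13)²) = √(1855.95878 + 1059.96736) = 53.999 km
14: √((0.198·111.32)² + (-0.400·86.13)²) = √(485.82155 + 1186.94030) = 40.899 km
15: √((-0.126·111.32)² + (0.203·86.13)²) = √(196.73765 + 305.70389) = 22.415 km
Sorted: 2 (13.374 km) < 11 (17.690 km) < 12 (18.718 km) < 7 (19.379 km) < 4 (20.722 km) < 8 (21.866 km) < …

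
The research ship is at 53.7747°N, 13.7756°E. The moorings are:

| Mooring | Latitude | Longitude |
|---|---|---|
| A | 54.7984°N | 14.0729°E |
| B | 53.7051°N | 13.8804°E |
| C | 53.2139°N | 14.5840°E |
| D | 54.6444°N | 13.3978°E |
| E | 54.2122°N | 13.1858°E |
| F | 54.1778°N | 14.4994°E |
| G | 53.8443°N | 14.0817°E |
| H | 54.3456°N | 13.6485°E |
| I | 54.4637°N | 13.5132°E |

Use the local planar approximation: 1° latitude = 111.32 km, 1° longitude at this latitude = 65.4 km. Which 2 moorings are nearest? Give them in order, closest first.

Distances from 53.7747°N, 13.7756°E:
A: √((1.0237·111.32)² + (0.2973·65.4)²) = √(12986.490492 + 378.046581) = 115.6051 km
B: √((-0.0696·111.32)² + (0.1048·65.4)²) = √(60.029521 + 46.976219) = 10.3444 km
C: √((-0.5608·111.32)² + (0.8084·65.4)²) = √(3897.287147 + 2795.169227) = 81.8074 km
D: √((0.8697·111.32)² + (-0.3778·65.4)²) = √(9373.145000 + 610.491194) = 99.9181 km
E: √((0.4375·111.32)² + (-0.5898·65.4)²) = √(2371.933506 + 1487.870157) = 62.1273 km
F: √((0.4031·111.32)² + (0.7238·65.4)²) = √(2013.594386 + 2240.746126) = 65.2253 km
G: √((0.0696·111.32)² + (0.3061·65.4)²) = √(60.029521 + 400.757959) = 21.4660 km
H: √((0.5709·111.32)² + (-0.1271·65.4)²) = √(4038.931441 + 69.094996) = 64.0939 km
I: √((0.6890·111.32)² + (-0.2624·65.4)²) = √(5882.810232 + 294.498548) = 78.5959 km
Sorted: B (10.3444 km) < G (21.4660 km) < E (62.1273 km) < H (64.0939 km) < …

B, G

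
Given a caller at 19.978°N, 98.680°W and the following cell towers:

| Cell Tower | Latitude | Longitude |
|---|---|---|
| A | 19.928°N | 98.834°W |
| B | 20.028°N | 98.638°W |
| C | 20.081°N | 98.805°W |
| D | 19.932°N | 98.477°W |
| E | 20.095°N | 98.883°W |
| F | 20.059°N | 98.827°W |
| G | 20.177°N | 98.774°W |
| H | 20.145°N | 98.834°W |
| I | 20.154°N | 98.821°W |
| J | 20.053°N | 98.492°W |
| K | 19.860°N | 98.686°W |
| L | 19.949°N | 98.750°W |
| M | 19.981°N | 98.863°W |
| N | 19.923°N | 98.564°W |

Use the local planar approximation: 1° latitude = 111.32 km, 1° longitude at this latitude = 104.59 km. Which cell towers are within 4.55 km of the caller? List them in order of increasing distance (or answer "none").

Distances from 19.978°N, 98.680°W:
A: √((-0.050·111.32)² + (-0.154·104.59)²) = √(30.98036 + 259.43094) = 17.041 km
B: √((0.050·111.32)² + (0.042·104.59)²) = √(30.98036 + 19.29652) = 7.091 km
C: √((0.103·111.32)² + (-0.125·104.59)²) = √(131.46824 + 170.92294) = 17.389 km
D: √((-0.046·111.32)² + (0.203·104.59)²) = √(26.22177 + 450.78806) = 21.841 km
E: √((0.117·111.32)² + (-0.203·104.59)²) = √(169.63604 + 450.78806) = 24.908 km
F: √((0.081·111.32)² + (-0.147·104.59)²) = √(81.30485 + 236.38232) = 17.824 km
G: √((0.199·111.32)² + (-0.094·104.59)²) = √(490.74123 + 96.65761) = 24.236 km
H: √((0.167·111.32)² + (-0.154·104.59)²) = √(345.60446 + 259.43094) = 24.597 km
I: √((0.176·111.32)² + (-0.141·104.59)²) = √(383.85900 + 217.47961) = 24.522 km
J: √((0.075·111.32)² + (0.188·104.59)²) = √(69.70580 + 386.63042) = 21.362 km
K: √((-0.118·111.32)² + (-0.006·104.59)²) = √(172.54819 + 0.39381) = 13.151 km
L: √((-0.029·111.32)² + (-0.070·104.59)²) = √(10.42179 + 53.60143) = 8.001 km
M: √((0.003·111.32)² + (-0.183·104.59)²) = √(0.11153 + 366.33845) = 19.143 km
N: √((-0.055·111.32)² + (0.116·104.59)²) = √(37.48623 + 147.19610) = 13.590 km
Threshold 4.55 km: none within range.

none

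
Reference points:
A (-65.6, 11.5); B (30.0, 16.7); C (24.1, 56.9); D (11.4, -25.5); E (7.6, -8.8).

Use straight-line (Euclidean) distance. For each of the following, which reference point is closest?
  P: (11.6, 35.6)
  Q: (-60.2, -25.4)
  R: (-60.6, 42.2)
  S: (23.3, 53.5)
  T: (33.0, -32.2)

P→C; Q→A; R→A; S→C; T→D

P at (11.6, 35.6):
  A: √((-77.2)² + (-24.1)²) = √(5959.840 + 580.810) = 80.9
  B: √((18.4)² + (-18.9)²) = √(338.560 + 357.210) = 26.4
  C: √((12.5)² + (21.3)²) = √(156.250 + 453.690) = 24.7
  D: √((-0.2)² + (-61.1)²) = √(0.040 + 3733.210) = 61.1
  E: √((-4.0)² + (-44.4)²) = √(16.000 + 1971.360) = 44.6
  → nearest: C (24.7)
Q at (-60.2, -25.4):
  A: √((-5.4)² + (36.9)²) = √(29.160 + 1361.610) = 37.3
  B: √((90.2)² + (42.1)²) = √(8136.040 + 1772.410) = 99.5
  C: √((84.3)² + (82.3)²) = √(7106.490 + 6773.290) = 117.8
  D: √((71.6)² + (-0.1)²) = √(5126.560 + 0.010) = 71.6
  E: √((67.8)² + (16.6)²) = √(4596.840 + 275.560) = 69.8
  → nearest: A (37.3)
R at (-60.6, 42.2):
  A: √((-5.0)² + (-30.7)²) = √(25.000 + 942.490) = 31.1
  B: √((90.6)² + (-25.5)²) = √(8208.360 + 650.250) = 94.1
  C: √((84.7)² + (14.7)²) = √(7174.090 + 216.090) = 86.0
  D: √((72.0)² + (-67.7)²) = √(5184.000 + 4583.290) = 98.8
  E: √((68.2)² + (-51.0)²) = √(4651.240 + 2601.000) = 85.2
  → nearest: A (31.1)
S at (23.3, 53.5):
  A: √((-88.9)² + (-42.0)²) = √(7903.210 + 1764.000) = 98.3
  B: √((6.7)² + (-36.8)²) = √(44.890 + 1354.240) = 37.4
  C: √((0.8)² + (3.4)²) = √(0.640 + 11.560) = 3.5
  D: √((-11.9)² + (-79.0)²) = √(141.610 + 6241.000) = 79.9
  E: √((-15.7)² + (-62.3)²) = √(246.490 + 3881.290) = 64.2
  → nearest: C (3.5)
T at (33.0, -32.2):
  A: √((-98.6)² + (43.7)²) = √(9721.960 + 1909.690) = 107.9
  B: √((-3.0)² + (48.9)²) = √(9.000 + 2391.210) = 49.0
  C: √((-8.9)² + (89.1)²) = √(79.210 + 7938.810) = 89.5
  D: √((-21.6)² + (6.7)²) = √(466.560 + 44.890) = 22.6
  E: √((-25.4)² + (23.4)²) = √(645.160 + 547.560) = 34.5
  → nearest: D (22.6)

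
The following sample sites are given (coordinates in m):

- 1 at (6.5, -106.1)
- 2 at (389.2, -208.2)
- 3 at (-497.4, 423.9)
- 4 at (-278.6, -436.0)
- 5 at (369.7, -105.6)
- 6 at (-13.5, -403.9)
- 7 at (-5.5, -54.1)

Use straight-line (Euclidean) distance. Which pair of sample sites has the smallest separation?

1 and 7

Pairwise distances:
1–7: 53.4 m
2–5: 104.4 m
4–6: 267.0 m
1–6: 298.5 m
6–7: 349.9 m
1–5: 363.2 m
5–7: 378.7 m
1–2: 396.1 m
2–7: 423.7 m
1–4: 436.0 m
2–6: 447.7 m
4–7: 469.5 m
5–6: 485.6 m
3–7: 685.9 m
2–4: 705.6 m
4–5: 727.6 m
1–3: 731.3 m
3–4: 887.3 m
3–6: 958.9 m
3–5: 1016.0 m
2–3: 1088.9 m
Closest pair: 1–7 at 53.4 m.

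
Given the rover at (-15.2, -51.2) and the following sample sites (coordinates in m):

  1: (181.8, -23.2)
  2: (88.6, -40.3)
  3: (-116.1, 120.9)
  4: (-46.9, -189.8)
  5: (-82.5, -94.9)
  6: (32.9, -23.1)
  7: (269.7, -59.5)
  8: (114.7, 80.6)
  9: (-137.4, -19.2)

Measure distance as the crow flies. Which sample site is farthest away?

Distances from (-15.2, -51.2):
1: √((197.0)² + (28.0)²) = √(38809.000 + 784.000) = 199.0 m
2: √((103.8)² + (10.9)²) = √(10774.440 + 118.810) = 104.4 m
3: √((-100.9)² + (172.1)²) = √(10180.810 + 29618.410) = 199.5 m
4: √((-31.7)² + (-138.6)²) = √(1004.890 + 19209.960) = 142.2 m
5: √((-67.3)² + (-43.7)²) = √(4529.290 + 1909.690) = 80.2 m
6: √((48.1)² + (28.1)²) = √(2313.610 + 789.610) = 55.7 m
7: √((284.9)² + (-8.3)²) = √(81168.010 + 68.890) = 285.0 m
8: √((129.9)² + (131.8)²) = √(16874.010 + 17371.240) = 185.1 m
9: √((-122.2)² + (32.0)²) = √(14932.840 + 1024.000) = 126.3 m
Maximum: 7 at 285.0 m.

7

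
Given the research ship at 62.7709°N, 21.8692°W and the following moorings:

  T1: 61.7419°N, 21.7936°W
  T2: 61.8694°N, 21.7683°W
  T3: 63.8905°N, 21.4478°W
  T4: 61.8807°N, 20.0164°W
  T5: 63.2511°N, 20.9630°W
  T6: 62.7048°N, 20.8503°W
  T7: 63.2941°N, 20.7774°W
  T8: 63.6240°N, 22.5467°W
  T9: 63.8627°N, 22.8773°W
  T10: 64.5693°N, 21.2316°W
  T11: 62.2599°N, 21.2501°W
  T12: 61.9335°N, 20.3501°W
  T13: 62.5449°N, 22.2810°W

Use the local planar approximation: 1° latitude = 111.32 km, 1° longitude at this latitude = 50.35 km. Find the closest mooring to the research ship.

T13

Distances from 62.7709°N, 21.8692°W:
T1: √((-1.0290·111.32)² + (0.0756·50.35)²) = √(13121.308451 + 14.489138) = 114.6115 km
T2: √((-0.9015·111.32)² + (0.1009·50.35)²) = √(10071.122011 + 25.809600) = 100.4835 km
T3: √((1.1196·111.32)² + (0.4214·50.35)²) = √(15533.602050 + 450.181882) = 126.4270 km
T4: √((-0.8902·111.32)² + (1.8528·50.35)²) = √(9820.228093 + 8702.740501) = 136.0991 km
T5: √((0.4802·111.32)² + (0.9062·50.35)²) = √(2857.529396 + 2081.838642) = 70.2806 km
T6: √((-0.0661·111.32)² + (1.0189·50.35)²) = √(54.143872 + 2631.855702) = 51.8266 km
T7: √((0.5232·111.32)² + (1.0918·50.35)²) = √(3392.203250 + 3021.935077) = 80.0883 km
T8: √((0.8531·111.32)² + (-0.6775·50.35)²) = √(9018.748563 + 1163.637072) = 100.9078 km
T9: √((1.0918·111.32)² + (-1.0081·50.35)²) = √(14771.771303 + 2576.357814) = 131.7123 km
T10: √((1.7984·111.32)² + (0.6376·50.35)²) = √(40079.194360 + 1030.612882) = 202.7555 km
T11: √((-0.5110·111.32)² + (0.6191·50.35)²) = √(3235.848616 + 971.673946) = 64.8654 km
T12: √((-0.8374·111.32)² + (1.5191·50.35)²) = √(8689.850570 + 5850.212982) = 120.5822 km
T13: √((-0.2260·111.32)² + (-0.4118·50.35)²) = √(632.941065 + 429.904147) = 32.6013 km
Minimum: T13 at 32.6013 km.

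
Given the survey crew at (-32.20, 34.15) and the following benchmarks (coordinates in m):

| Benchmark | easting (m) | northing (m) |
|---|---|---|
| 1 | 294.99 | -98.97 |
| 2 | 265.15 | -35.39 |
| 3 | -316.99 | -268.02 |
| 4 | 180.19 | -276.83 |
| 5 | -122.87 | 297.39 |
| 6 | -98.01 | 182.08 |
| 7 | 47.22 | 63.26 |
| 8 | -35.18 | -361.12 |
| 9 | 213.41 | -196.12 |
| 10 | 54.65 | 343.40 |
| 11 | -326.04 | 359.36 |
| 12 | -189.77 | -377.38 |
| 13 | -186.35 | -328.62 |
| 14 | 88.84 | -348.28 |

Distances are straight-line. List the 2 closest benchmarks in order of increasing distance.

Distances from (-32.20, 34.15):
1: √((327.19)² + (-133.12)²) = √(107053.2961 + 17720.9344) = 353.23 m
2: √((297.35)² + (-69.54)²) = √(88417.0225 + 4835.8116) = 305.37 m
3: √((-284.79)² + (-302.17)²) = √(81105.3441 + 91306.7089) = 415.23 m
4: √((212.39)² + (-310.98)²) = √(45109.5121 + 96708.5604) = 376.59 m
5: √((-90.67)² + (263.24)²) = √(8221.0489 + 69295.2976) = 278.42 m
6: √((-65.81)² + (147.93)²) = √(4330.9561 + 21883.2849) = 161.91 m
7: √((79.42)² + (29.11)²) = √(6307.5364 + 847.3921) = 84.59 m
8: √((-2.98)² + (-395.27)²) = √(8.8804 + 156238.3729) = 395.28 m
9: √((245.61)² + (-230.27)²) = √(60324.2721 + 53024.2729) = 336.67 m
10: √((86.85)² + (309.25)²) = √(7542.9225 + 95635.5625) = 321.21 m
11: √((-293.84)² + (325.21)²) = √(86341.9456 + 105761.5441) = 438.30 m
12: √((-157.57)² + (-411.53)²) = √(24828.3049 + 169356.9409) = 440.66 m
13: √((-154.15)² + (-362.77)²) = √(23762.2225 + 131602.0729) = 394.16 m
14: √((121.04)² + (-382.43)²) = √(14650.6816 + 146252.7049) = 401.13 m
Sorted: 7 (84.59 m) < 6 (161.91 m) < 5 (278.42 m) < 2 (305.37 m) < …

7, 6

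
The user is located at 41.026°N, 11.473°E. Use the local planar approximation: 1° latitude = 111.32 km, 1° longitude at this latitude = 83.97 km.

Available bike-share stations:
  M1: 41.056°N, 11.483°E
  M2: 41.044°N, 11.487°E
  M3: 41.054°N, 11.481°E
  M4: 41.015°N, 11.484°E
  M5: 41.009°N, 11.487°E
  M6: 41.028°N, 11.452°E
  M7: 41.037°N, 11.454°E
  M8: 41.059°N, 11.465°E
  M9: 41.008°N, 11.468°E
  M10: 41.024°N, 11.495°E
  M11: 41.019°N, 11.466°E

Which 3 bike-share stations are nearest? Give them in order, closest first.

Distances from 41.026°N, 11.473°E:
M1: 3.444 km
M2: 2.323 km
M3: 3.189 km
M4: 1.534 km
M5: 2.228 km
M6: 1.777 km
M7: 2.011 km
M8: 3.734 km
M9: 2.047 km
M10: 1.861 km
M11: 0.976 km
Sorted: M11 (0.976 km) < M4 (1.534 km) < M6 (1.777 km) < M10 (1.861 km) < M7 (2.011 km) < …

M11, M4, M6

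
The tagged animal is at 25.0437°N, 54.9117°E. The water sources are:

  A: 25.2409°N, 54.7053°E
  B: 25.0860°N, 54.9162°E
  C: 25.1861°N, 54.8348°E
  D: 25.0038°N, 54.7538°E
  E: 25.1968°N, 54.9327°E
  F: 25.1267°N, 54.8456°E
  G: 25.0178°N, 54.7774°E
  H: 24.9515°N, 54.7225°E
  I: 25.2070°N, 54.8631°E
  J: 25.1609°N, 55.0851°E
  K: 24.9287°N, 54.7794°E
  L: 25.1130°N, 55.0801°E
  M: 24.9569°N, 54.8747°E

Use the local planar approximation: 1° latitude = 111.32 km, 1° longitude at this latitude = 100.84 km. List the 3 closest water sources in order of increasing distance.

Distances from 25.0437°N, 54.9117°E:
A: 30.2506 km
B: 4.7307 km
C: 17.6471 km
D: 16.5305 km
E: 17.1741 km
F: 11.3929 km
G: 13.8463 km
H: 21.6645 km
I: 18.8276 km
J: 21.8166 km
K: 18.4898 km
L: 18.6516 km
M: 10.3579 km
Sorted: B (4.7307 km) < M (10.3579 km) < F (11.3929 km) < G (13.8463 km) < D (16.5305 km) < …

B, M, F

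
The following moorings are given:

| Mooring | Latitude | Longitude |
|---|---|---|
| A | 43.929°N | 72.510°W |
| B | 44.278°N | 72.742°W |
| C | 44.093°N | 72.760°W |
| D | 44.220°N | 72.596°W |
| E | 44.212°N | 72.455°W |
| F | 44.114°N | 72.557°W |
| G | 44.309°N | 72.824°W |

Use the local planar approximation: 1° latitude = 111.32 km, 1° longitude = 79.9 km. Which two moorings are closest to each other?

Pairwise distances:
A–B: 43.046 km
A–C: 27.061 km
A–D: 33.115 km
A–E: 31.809 km
A–F: 20.934 km
A–G: 49.182 km
B–C: 20.644 km
B–D: 13.333 km
B–E: 24.080 km
B–F: 23.490 km
B–G: 7.405 km
C–D: 19.276 km
C–E: 27.737 km
C–F: 16.387 km
C–G: 24.583 km
D–E: 11.301 km
D–F: 12.204 km
D–G: 20.737 km
E–F: 13.617 km
E–G: 31.398 km
F–G: 30.436 km
Closest pair: B–G at 7.405 km.

B and G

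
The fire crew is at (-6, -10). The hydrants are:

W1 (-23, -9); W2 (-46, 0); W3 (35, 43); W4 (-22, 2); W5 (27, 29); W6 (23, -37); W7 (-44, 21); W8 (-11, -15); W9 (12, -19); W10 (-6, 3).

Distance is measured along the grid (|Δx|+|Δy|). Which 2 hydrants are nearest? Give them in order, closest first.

Distances from (-6, -10):
W1: 18
W2: 50
W3: 94
W4: 28
W5: 72
W6: 56
W7: 69
W8: 10
W9: 27
W10: 13
Sorted: W8 (10) < W10 (13) < W1 (18) < W9 (27) < …

W8, W10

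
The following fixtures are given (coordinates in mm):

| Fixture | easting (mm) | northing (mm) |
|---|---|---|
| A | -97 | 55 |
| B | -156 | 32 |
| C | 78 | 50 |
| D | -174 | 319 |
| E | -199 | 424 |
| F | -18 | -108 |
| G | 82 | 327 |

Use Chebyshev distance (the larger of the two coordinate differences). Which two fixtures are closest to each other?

Pairwise distances:
A–B: 59 mm
A–C: 175 mm
A–D: 264 mm
A–E: 369 mm
A–F: 163 mm
A–G: 272 mm
B–C: 234 mm
B–D: 287 mm
B–E: 392 mm
B–F: 140 mm
B–G: 295 mm
C–D: 269 mm
C–E: 374 mm
C–F: 158 mm
C–G: 277 mm
D–E: 105 mm
D–F: 427 mm
D–G: 256 mm
E–F: 532 mm
E–G: 281 mm
F–G: 435 mm
Closest pair: A–B at 59 mm.

A and B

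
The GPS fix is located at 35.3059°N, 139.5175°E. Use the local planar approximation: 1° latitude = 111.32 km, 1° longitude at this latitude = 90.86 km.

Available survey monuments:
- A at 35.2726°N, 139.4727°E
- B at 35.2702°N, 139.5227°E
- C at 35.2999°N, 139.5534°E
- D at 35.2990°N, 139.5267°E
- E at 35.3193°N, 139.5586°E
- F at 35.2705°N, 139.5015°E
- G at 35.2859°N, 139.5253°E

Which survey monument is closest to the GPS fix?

D

Distances from 35.3059°N, 139.5175°E:
A: 5.5055 km
B: 4.0021 km
C: 3.3296 km
D: 1.1352 km
E: 4.0213 km
F: 4.2003 km
G: 2.3365 km
Minimum: D at 1.1352 km.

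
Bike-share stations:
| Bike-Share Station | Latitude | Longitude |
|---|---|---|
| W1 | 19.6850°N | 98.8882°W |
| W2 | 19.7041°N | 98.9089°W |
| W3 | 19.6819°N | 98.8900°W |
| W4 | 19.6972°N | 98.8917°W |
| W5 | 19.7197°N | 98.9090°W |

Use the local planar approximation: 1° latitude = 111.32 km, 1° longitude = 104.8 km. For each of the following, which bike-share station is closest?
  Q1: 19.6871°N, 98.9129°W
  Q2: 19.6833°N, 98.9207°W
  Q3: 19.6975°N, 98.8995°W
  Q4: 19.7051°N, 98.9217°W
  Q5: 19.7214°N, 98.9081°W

Q1 at 19.6871°N, 98.9129°W:
  W1: 2.5991 km
  W2: 1.9383 km
  W3: 2.4687 km
  W4: 2.4900 km
  W5: 3.6520 km
  → nearest: W2 (1.9383 km)
Q2 at 19.6833°N, 98.9207°W:
  W1: 3.4113 km
  W2: 2.6250 km
  W3: 3.2211 km
  W4: 3.4104 km
  W5: 4.2335 km
  → nearest: W2 (2.6250 km)
Q3 at 19.6975°N, 98.8995°W:
  W1: 1.8272 km
  W2: 1.2289 km
  W3: 2.0017 km
  W4: 0.8181 km
  W5: 2.6643 km
  → nearest: W4 (0.8181 km)
Q4 at 19.7051°N, 98.9217°W:
  W1: 4.1632 km
  W2: 1.3461 km
  W3: 4.2079 km
  W4: 3.2647 km
  W5: 2.1007 km
  → nearest: W2 (1.3461 km)
Q5 at 19.7214°N, 98.9081°W:
  W1: 4.5572 km
  W2: 1.9277 km
  W3: 4.7888 km
  W4: 3.1955 km
  W5: 0.2114 km
  → nearest: W5 (0.2114 km)

Q1→W2; Q2→W2; Q3→W4; Q4→W2; Q5→W5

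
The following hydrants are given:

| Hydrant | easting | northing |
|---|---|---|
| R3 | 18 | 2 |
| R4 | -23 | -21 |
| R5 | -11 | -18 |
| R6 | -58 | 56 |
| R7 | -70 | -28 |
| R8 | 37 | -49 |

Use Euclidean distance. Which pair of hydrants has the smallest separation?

R4 and R5

Pairwise distances:
R3–R4: √((-41)² + (-23)²) = √(1681.000 + 529.000) = 47.0
R3–R5: √((-29)² + (-20)²) = √(841.000 + 400.000) = 35.2
R3–R6: √((-76)² + (54)²) = √(5776.000 + 2916.000) = 93.2
R3–R7: √((-88)² + (-30)²) = √(7744.000 + 900.000) = 93.0
R3–R8: √((19)² + (-51)²) = √(361.000 + 2601.000) = 54.4
R4–R5: √((12)² + (3)²) = √(144.000 + 9.000) = 12.4
R4–R6: √((-35)² + (77)²) = √(1225.000 + 5929.000) = 84.6
R4–R7: √((-47)² + (-7)²) = √(2209.000 + 49.000) = 47.5
R4–R8: √((60)² + (-28)²) = √(3600.000 + 784.000) = 66.2
R5–R6: √((-47)² + (74)²) = √(2209.000 + 5476.000) = 87.7
R5–R7: √((-59)² + (-10)²) = √(3481.000 + 100.000) = 59.8
R5–R8: √((48)² + (-31)²) = √(2304.000 + 961.000) = 57.1
R6–R7: √((-12)² + (-84)²) = √(144.000 + 7056.000) = 84.9
R6–R8: √((95)² + (-105)²) = √(9025.000 + 11025.000) = 141.6
R7–R8: √((107)² + (-21)²) = √(11449.000 + 441.000) = 109.0
Closest pair: R4–R5 at 12.4.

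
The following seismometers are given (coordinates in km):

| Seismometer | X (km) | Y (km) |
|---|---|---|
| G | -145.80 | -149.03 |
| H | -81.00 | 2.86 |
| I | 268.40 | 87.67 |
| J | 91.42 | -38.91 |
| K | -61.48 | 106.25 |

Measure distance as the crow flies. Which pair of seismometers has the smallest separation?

Pairwise distances:
H–K: √((19.52)² + (103.39)²) = √(381.0304 + 10689.4921) = 105.22 km
G–H: √((64.80)² + (151.89)²) = √(4199.0400 + 23070.5721) = 165.14 km
H–J: √((172.42)² + (-41.77)²) = √(29728.6564 + 1744.7329) = 177.41 km
J–K: √((-152.90)² + (145.16)²) = √(23378.4100 + 21071.4256) = 210.83 km
I–J: √((-176.98)² + (-126.58)²) = √(31321.9204 + 16022.4964) = 217.59 km
G–J: √((237.22)² + (110.12)²) = √(56273.3284 + 12126.4144) = 261.53 km
G–K: √((84.32)² + (255.28)²) = √(7109.8624 + 65167.8784) = 268.85 km
I–K: √((-329.88)² + (18.58)²) = √(108820.8144 + 345.2164) = 330.40 km
H–I: √((349.40)² + (84.81)²) = √(122080.3600 + 7192.7361) = 359.55 km
G–I: √((414.20)² + (236.70)²) = √(171561.6400 + 56026.8900) = 477.06 km
Closest pair: H–K at 105.22 km.

H and K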